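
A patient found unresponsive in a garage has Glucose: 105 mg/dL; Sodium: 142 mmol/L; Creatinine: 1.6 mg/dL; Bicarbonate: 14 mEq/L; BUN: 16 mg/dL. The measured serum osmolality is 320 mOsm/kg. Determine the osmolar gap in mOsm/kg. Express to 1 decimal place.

24.5 mOsm/kg

Calculated osmolality = 2·Na + glucose/18 + BUN/2.8
= 2·142 + 105/18 + 16/2.8
= 284 + 5.83 + 5.71
= 295.54 mOsm/kg ≈ 295.5 mOsm/kg
Osmolar gap = measured − calculated = 320 − 295.5 = 24.5 mOsm/kg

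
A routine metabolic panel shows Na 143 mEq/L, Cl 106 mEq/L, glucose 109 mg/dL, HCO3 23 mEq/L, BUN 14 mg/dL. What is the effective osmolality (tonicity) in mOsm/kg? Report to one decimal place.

292.1 mOsm/kg

Effective osmolality excludes urea (freely permeant across cell membranes):
2·Na + glucose/18
= 2·143 + 109/18
= 286 + 6.06
= 292.06 mOsm/kg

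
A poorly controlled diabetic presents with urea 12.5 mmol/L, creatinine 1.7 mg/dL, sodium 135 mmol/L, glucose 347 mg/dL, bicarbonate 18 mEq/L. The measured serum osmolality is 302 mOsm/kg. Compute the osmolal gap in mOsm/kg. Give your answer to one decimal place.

0.2 mOsm/kg

Calculated osmolality = 2·Na + glucose/18 + urea
= 2·135 + 347/18 + 12.5
= 270 + 19.28 + 12.50
= 301.78 mOsm/kg ≈ 301.8 mOsm/kg
Osmolar gap = measured − calculated = 302 − 301.8 = 0.2 mOsm/kg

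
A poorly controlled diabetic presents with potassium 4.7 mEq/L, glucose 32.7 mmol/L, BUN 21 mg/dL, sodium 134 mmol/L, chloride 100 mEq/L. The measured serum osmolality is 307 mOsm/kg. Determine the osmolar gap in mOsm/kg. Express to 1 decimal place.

-1.2 mOsm/kg

Calculated osmolality = 2·Na + glucose + BUN/2.8
= 2·134 + 32.7 + 21/2.8
= 268 + 32.70 + 7.50
= 308.2 mOsm/kg ≈ 308.2 mOsm/kg
Osmolar gap = measured − calculated = 307 − 308.2 = -1.2 mOsm/kg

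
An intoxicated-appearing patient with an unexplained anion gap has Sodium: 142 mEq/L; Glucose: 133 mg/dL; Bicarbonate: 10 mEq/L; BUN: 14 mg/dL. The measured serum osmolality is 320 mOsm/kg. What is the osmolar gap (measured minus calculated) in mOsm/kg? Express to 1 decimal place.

Calculated osmolality = 2·Na + glucose/18 + BUN/2.8
= 2·142 + 133/18 + 14/2.8
= 284 + 7.39 + 5
= 296.39 mOsm/kg ≈ 296.4 mOsm/kg
Osmolar gap = measured − calculated = 320 − 296.4 = 23.6 mOsm/kg

23.6 mOsm/kg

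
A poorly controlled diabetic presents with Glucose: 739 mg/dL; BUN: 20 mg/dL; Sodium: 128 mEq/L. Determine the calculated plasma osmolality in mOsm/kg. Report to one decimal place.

304.2 mOsm/kg

Calculated osmolality = 2·Na + glucose/18 + BUN/2.8
= 2·128 + 739/18 + 20/2.8
= 256 + 41.06 + 7.14
= 304.2 mOsm/kg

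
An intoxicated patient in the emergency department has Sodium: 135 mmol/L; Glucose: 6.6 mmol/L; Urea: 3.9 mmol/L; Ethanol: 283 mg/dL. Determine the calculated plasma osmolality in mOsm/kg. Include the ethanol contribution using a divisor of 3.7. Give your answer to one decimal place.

Calculated osmolality = 2·Na + glucose + urea + ethanol/3.7
= 2·135 + 6.6 + 3.9 + 283/3.7
= 270 + 6.60 + 3.90 + 76.49
= 356.99 mOsm/kg

357.0 mOsm/kg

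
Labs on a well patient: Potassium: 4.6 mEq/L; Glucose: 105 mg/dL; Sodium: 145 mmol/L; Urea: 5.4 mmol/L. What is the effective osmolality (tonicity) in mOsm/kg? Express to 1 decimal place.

Effective osmolality excludes urea (freely permeant across cell membranes):
2·Na + glucose/18
= 2·145 + 105/18
= 290 + 5.83
= 295.83 mOsm/kg

295.8 mOsm/kg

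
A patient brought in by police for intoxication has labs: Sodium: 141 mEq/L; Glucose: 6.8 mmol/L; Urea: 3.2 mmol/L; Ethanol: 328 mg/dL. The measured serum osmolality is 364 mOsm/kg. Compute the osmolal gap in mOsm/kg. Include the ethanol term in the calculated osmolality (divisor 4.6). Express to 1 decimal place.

Calculated osmolality = 2·Na + glucose + urea + ethanol/4.6
= 2·141 + 6.8 + 3.2 + 328/4.6
= 282 + 6.80 + 3.20 + 71.30
= 363.3 mOsm/kg ≈ 363.3 mOsm/kg
Osmolar gap = measured − calculated = 364 − 363.3 = 0.7 mOsm/kg

0.7 mOsm/kg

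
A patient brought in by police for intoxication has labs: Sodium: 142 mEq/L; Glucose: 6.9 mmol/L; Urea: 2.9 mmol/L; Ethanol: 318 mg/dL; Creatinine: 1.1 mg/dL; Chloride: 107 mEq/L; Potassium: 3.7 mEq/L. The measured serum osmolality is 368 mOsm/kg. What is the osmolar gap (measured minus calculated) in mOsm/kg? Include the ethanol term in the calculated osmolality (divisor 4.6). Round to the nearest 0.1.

Calculated osmolality = 2·Na + glucose + urea + ethanol/4.6
= 2·142 + 6.9 + 2.9 + 318/4.6
= 284 + 6.90 + 2.90 + 69.13
= 362.93 mOsm/kg ≈ 362.9 mOsm/kg
Osmolar gap = measured − calculated = 368 − 362.9 = 5.1 mOsm/kg

5.1 mOsm/kg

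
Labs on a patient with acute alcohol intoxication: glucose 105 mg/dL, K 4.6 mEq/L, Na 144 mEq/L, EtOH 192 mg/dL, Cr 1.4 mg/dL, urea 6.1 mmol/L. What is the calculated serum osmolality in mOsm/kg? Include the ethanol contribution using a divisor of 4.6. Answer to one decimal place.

341.7 mOsm/kg

Calculated osmolality = 2·Na + glucose/18 + urea + ethanol/4.6
= 2·144 + 105/18 + 6.1 + 192/4.6
= 288 + 5.83 + 6.10 + 41.74
= 341.67 mOsm/kg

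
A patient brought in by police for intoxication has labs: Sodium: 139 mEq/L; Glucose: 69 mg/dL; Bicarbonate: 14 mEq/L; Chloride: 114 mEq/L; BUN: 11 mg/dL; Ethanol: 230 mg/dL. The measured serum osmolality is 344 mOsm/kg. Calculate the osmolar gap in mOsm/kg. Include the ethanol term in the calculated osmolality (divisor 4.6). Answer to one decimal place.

8.2 mOsm/kg

Calculated osmolality = 2·Na + glucose/18 + BUN/2.8 + ethanol/4.6
= 2·139 + 69/18 + 11/2.8 + 230/4.6
= 278 + 3.83 + 3.93 + 50
= 335.76 mOsm/kg ≈ 335.8 mOsm/kg
Osmolar gap = measured − calculated = 344 − 335.8 = 8.2 mOsm/kg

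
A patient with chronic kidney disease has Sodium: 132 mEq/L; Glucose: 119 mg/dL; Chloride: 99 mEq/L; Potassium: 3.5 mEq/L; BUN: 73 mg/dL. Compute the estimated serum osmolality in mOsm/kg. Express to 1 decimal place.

Calculated osmolality = 2·Na + glucose/18 + BUN/2.8
= 2·132 + 119/18 + 73/2.8
= 264 + 6.61 + 26.07
= 296.68 mOsm/kg

296.7 mOsm/kg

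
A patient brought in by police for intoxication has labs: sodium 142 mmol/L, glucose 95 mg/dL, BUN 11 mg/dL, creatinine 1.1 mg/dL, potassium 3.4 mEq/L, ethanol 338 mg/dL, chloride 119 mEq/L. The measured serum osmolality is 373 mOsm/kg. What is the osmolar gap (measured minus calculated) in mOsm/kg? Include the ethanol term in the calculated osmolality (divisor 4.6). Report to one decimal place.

6.3 mOsm/kg

Calculated osmolality = 2·Na + glucose/18 + BUN/2.8 + ethanol/4.6
= 2·142 + 95/18 + 11/2.8 + 338/4.6
= 284 + 5.28 + 3.93 + 73.48
= 366.69 mOsm/kg ≈ 366.7 mOsm/kg
Osmolar gap = measured − calculated = 373 − 366.7 = 6.3 mOsm/kg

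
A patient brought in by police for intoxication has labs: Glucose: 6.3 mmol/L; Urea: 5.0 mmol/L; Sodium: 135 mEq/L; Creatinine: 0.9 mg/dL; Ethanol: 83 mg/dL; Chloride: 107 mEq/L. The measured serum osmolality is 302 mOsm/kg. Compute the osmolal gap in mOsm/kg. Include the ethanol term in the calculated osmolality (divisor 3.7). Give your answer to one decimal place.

-1.7 mOsm/kg

Calculated osmolality = 2·Na + glucose + urea + ethanol/3.7
= 2·135 + 6.3 + 5 + 83/3.7
= 270 + 6.30 + 5 + 22.43
= 303.73 mOsm/kg ≈ 303.7 mOsm/kg
Osmolar gap = measured − calculated = 302 − 303.7 = -1.7 mOsm/kg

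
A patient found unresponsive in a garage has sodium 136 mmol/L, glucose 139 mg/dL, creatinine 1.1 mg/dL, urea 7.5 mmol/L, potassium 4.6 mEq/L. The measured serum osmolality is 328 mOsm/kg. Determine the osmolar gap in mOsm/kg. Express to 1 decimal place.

Calculated osmolality = 2·Na + glucose/18 + urea
= 2·136 + 139/18 + 7.5
= 272 + 7.72 + 7.50
= 287.22 mOsm/kg ≈ 287.2 mOsm/kg
Osmolar gap = measured − calculated = 328 − 287.2 = 40.8 mOsm/kg

40.8 mOsm/kg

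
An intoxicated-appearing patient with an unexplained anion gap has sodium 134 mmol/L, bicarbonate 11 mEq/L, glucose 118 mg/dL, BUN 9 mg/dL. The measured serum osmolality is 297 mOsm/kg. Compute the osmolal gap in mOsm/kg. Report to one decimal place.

19.2 mOsm/kg

Calculated osmolality = 2·Na + glucose/18 + BUN/2.8
= 2·134 + 118/18 + 9/2.8
= 268 + 6.56 + 3.21
= 277.77 mOsm/kg ≈ 277.8 mOsm/kg
Osmolar gap = measured − calculated = 297 − 277.8 = 19.2 mOsm/kg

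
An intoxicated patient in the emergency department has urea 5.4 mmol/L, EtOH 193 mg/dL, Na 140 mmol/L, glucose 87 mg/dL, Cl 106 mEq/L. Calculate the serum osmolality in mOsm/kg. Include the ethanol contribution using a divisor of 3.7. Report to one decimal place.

342.4 mOsm/kg

Calculated osmolality = 2·Na + glucose/18 + urea + ethanol/3.7
= 2·140 + 87/18 + 5.4 + 193/3.7
= 280 + 4.83 + 5.40 + 52.16
= 342.39 mOsm/kg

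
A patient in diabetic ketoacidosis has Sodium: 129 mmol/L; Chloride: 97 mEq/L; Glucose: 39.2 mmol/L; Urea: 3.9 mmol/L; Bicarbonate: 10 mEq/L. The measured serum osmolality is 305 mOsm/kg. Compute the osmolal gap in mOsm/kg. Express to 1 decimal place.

3.9 mOsm/kg

Calculated osmolality = 2·Na + glucose + urea
= 2·129 + 39.2 + 3.9
= 258 + 39.20 + 3.90
= 301.1 mOsm/kg ≈ 301.1 mOsm/kg
Osmolar gap = measured − calculated = 305 − 301.1 = 3.9 mOsm/kg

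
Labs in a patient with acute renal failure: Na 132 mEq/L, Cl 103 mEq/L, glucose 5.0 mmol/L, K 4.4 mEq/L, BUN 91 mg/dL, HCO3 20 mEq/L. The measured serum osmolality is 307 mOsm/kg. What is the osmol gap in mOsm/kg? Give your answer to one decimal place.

Calculated osmolality = 2·Na + glucose + BUN/2.8
= 2·132 + 5 + 91/2.8
= 264 + 5 + 32.50
= 301.5 mOsm/kg ≈ 301.5 mOsm/kg
Osmolar gap = measured − calculated = 307 − 301.5 = 5.5 mOsm/kg

5.5 mOsm/kg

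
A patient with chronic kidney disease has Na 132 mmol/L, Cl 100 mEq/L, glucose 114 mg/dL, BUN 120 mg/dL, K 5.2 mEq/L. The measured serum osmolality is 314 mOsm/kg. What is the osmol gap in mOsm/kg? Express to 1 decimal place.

Calculated osmolality = 2·Na + glucose/18 + BUN/2.8
= 2·132 + 114/18 + 120/2.8
= 264 + 6.33 + 42.86
= 313.19 mOsm/kg ≈ 313.2 mOsm/kg
Osmolar gap = measured − calculated = 314 − 313.2 = 0.8 mOsm/kg

0.8 mOsm/kg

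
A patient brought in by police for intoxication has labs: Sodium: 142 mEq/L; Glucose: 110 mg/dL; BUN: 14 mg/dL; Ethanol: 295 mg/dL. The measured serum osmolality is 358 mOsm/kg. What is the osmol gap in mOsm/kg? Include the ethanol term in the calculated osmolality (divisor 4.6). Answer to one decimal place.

Calculated osmolality = 2·Na + glucose/18 + BUN/2.8 + ethanol/4.6
= 2·142 + 110/18 + 14/2.8 + 295/4.6
= 284 + 6.11 + 5 + 64.13
= 359.24 mOsm/kg ≈ 359.2 mOsm/kg
Osmolar gap = measured − calculated = 358 − 359.2 = -1.2 mOsm/kg

-1.2 mOsm/kg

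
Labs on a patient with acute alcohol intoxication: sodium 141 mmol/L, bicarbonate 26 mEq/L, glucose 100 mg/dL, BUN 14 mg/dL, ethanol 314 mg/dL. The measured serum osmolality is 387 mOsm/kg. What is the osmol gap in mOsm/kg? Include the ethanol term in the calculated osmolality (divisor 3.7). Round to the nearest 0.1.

9.6 mOsm/kg

Calculated osmolality = 2·Na + glucose/18 + BUN/2.8 + ethanol/3.7
= 2·141 + 100/18 + 14/2.8 + 314/3.7
= 282 + 5.56 + 5 + 84.86
= 377.42 mOsm/kg ≈ 377.4 mOsm/kg
Osmolar gap = measured − calculated = 387 − 377.4 = 9.6 mOsm/kg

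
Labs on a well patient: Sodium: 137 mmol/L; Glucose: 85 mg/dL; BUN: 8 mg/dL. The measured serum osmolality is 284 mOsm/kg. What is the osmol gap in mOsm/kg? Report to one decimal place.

2.4 mOsm/kg

Calculated osmolality = 2·Na + glucose/18 + BUN/2.8
= 2·137 + 85/18 + 8/2.8
= 274 + 4.72 + 2.86
= 281.58 mOsm/kg ≈ 281.6 mOsm/kg
Osmolar gap = measured − calculated = 284 − 281.6 = 2.4 mOsm/kg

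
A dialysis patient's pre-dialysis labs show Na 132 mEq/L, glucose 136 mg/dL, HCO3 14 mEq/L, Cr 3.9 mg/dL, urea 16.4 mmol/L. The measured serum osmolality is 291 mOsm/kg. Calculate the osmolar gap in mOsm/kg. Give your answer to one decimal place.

3.0 mOsm/kg

Calculated osmolality = 2·Na + glucose/18 + urea
= 2·132 + 136/18 + 16.4
= 264 + 7.56 + 16.40
= 287.96 mOsm/kg ≈ 288.0 mOsm/kg
Osmolar gap = measured − calculated = 291 − 288.0 = 3.0 mOsm/kg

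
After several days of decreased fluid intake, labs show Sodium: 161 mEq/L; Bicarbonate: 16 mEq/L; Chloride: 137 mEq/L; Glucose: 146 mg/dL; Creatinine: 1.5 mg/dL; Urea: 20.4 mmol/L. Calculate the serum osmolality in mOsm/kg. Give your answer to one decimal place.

350.5 mOsm/kg

Calculated osmolality = 2·Na + glucose/18 + urea
= 2·161 + 146/18 + 20.4
= 322 + 8.11 + 20.40
= 350.51 mOsm/kg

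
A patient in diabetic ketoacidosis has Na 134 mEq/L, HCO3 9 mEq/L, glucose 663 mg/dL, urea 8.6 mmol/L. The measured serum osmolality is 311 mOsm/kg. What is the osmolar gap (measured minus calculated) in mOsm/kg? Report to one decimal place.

-2.4 mOsm/kg

Calculated osmolality = 2·Na + glucose/18 + urea
= 2·134 + 663/18 + 8.6
= 268 + 36.83 + 8.60
= 313.43 mOsm/kg ≈ 313.4 mOsm/kg
Osmolar gap = measured − calculated = 311 − 313.4 = -2.4 mOsm/kg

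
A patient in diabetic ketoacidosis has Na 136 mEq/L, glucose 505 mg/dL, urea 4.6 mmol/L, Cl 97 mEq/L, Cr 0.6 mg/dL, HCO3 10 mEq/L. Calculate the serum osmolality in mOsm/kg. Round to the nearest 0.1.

Calculated osmolality = 2·Na + glucose/18 + urea
= 2·136 + 505/18 + 4.6
= 272 + 28.06 + 4.60
= 304.66 mOsm/kg

304.7 mOsm/kg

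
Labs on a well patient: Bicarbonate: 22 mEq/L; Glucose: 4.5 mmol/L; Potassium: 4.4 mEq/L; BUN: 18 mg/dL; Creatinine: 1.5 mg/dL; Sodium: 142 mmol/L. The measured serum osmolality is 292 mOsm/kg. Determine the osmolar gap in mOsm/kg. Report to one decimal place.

Calculated osmolality = 2·Na + glucose + BUN/2.8
= 2·142 + 4.5 + 18/2.8
= 284 + 4.50 + 6.43
= 294.93 mOsm/kg ≈ 294.9 mOsm/kg
Osmolar gap = measured − calculated = 292 − 294.9 = -2.9 mOsm/kg

-2.9 mOsm/kg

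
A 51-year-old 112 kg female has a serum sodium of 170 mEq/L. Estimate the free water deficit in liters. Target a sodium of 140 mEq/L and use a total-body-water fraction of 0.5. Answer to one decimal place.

12.0 L

TBW = 0.5 · 112 = 56 L
Free water deficit = TBW · (Na/140 − 1)
= 56 · (170/140 − 1)
= 56 · 0.2143
= 12 L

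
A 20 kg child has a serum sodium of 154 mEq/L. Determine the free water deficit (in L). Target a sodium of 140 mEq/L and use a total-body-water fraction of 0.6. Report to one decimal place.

TBW = 0.6 · 20 = 12 L
Free water deficit = TBW · (Na/140 − 1)
= 12 · (154/140 − 1)
= 12 · 0.1
= 1.2 L

1.2 L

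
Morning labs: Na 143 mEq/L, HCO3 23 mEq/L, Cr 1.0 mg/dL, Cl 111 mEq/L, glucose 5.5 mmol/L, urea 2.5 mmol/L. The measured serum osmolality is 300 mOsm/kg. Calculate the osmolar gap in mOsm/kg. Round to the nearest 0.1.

6.0 mOsm/kg

Calculated osmolality = 2·Na + glucose + urea
= 2·143 + 5.5 + 2.5
= 286 + 5.50 + 2.50
= 294 mOsm/kg ≈ 294.0 mOsm/kg
Osmolar gap = measured − calculated = 300 − 294.0 = 6.0 mOsm/kg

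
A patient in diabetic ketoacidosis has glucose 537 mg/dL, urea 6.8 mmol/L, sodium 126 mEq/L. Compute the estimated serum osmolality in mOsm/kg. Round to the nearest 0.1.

Calculated osmolality = 2·Na + glucose/18 + urea
= 2·126 + 537/18 + 6.8
= 252 + 29.83 + 6.80
= 288.63 mOsm/kg

288.6 mOsm/kg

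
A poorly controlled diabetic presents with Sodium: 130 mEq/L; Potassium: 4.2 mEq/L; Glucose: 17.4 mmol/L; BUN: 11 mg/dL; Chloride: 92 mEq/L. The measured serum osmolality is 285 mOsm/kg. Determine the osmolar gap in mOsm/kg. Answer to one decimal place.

Calculated osmolality = 2·Na + glucose + BUN/2.8
= 2·130 + 17.4 + 11/2.8
= 260 + 17.40 + 3.93
= 281.33 mOsm/kg ≈ 281.3 mOsm/kg
Osmolar gap = measured − calculated = 285 − 281.3 = 3.7 mOsm/kg

3.7 mOsm/kg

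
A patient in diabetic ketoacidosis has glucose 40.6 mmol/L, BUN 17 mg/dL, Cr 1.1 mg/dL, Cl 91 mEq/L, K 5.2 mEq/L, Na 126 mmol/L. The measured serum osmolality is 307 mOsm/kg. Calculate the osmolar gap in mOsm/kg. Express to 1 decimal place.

8.3 mOsm/kg

Calculated osmolality = 2·Na + glucose + BUN/2.8
= 2·126 + 40.6 + 17/2.8
= 252 + 40.60 + 6.07
= 298.67 mOsm/kg ≈ 298.7 mOsm/kg
Osmolar gap = measured − calculated = 307 − 298.7 = 8.3 mOsm/kg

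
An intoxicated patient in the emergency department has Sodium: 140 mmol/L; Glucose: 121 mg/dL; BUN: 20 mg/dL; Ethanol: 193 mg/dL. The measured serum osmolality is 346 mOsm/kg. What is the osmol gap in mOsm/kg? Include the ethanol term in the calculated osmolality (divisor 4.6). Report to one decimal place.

Calculated osmolality = 2·Na + glucose/18 + BUN/2.8 + ethanol/4.6
= 2·140 + 121/18 + 20/2.8 + 193/4.6
= 280 + 6.72 + 7.14 + 41.96
= 335.82 mOsm/kg ≈ 335.8 mOsm/kg
Osmolar gap = measured − calculated = 346 − 335.8 = 10.2 mOsm/kg

10.2 mOsm/kg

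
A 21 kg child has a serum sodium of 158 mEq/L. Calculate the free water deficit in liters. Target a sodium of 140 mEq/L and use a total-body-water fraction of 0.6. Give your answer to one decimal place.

TBW = 0.6 · 21 = 12.6 L
Free water deficit = TBW · (Na/140 − 1)
= 12.6 · (158/140 − 1)
= 12.6 · 0.1286
= 1.62 L

1.6 L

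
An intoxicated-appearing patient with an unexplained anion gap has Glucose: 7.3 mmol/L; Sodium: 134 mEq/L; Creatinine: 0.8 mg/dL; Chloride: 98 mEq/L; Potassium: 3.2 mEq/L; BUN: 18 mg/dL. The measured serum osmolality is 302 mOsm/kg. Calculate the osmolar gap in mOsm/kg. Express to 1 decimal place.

20.3 mOsm/kg

Calculated osmolality = 2·Na + glucose + BUN/2.8
= 2·134 + 7.3 + 18/2.8
= 268 + 7.30 + 6.43
= 281.73 mOsm/kg ≈ 281.7 mOsm/kg
Osmolar gap = measured − calculated = 302 − 281.7 = 20.3 mOsm/kg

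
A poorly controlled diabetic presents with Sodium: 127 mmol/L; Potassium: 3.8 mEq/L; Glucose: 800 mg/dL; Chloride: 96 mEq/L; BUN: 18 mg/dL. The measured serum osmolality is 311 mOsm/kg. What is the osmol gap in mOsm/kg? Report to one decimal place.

6.1 mOsm/kg

Calculated osmolality = 2·Na + glucose/18 + BUN/2.8
= 2·127 + 800/18 + 18/2.8
= 254 + 44.44 + 6.43
= 304.87 mOsm/kg ≈ 304.9 mOsm/kg
Osmolar gap = measured − calculated = 311 − 304.9 = 6.1 mOsm/kg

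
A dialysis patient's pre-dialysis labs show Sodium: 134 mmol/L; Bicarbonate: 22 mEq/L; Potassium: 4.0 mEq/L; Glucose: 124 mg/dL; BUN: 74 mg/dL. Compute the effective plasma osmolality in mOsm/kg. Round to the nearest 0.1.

Effective osmolality excludes urea (freely permeant across cell membranes):
2·Na + glucose/18
= 2·134 + 124/18
= 268 + 6.89
= 274.89 mOsm/kg

274.9 mOsm/kg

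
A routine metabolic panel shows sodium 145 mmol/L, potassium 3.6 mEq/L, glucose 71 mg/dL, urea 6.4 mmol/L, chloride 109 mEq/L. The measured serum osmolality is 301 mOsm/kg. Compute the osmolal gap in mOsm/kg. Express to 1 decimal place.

0.7 mOsm/kg

Calculated osmolality = 2·Na + glucose/18 + urea
= 2·145 + 71/18 + 6.4
= 290 + 3.94 + 6.40
= 300.34 mOsm/kg ≈ 300.3 mOsm/kg
Osmolar gap = measured − calculated = 301 − 300.3 = 0.7 mOsm/kg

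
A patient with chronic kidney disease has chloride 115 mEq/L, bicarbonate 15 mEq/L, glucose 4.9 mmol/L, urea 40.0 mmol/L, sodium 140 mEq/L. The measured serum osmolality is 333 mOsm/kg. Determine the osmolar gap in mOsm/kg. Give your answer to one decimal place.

Calculated osmolality = 2·Na + glucose + urea
= 2·140 + 4.9 + 40
= 280 + 4.90 + 40
= 324.9 mOsm/kg ≈ 324.9 mOsm/kg
Osmolar gap = measured − calculated = 333 − 324.9 = 8.1 mOsm/kg

8.1 mOsm/kg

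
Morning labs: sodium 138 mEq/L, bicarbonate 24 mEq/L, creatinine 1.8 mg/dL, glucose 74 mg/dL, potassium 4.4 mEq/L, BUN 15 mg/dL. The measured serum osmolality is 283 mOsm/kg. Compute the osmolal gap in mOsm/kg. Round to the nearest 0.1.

-2.5 mOsm/kg

Calculated osmolality = 2·Na + glucose/18 + BUN/2.8
= 2·138 + 74/18 + 15/2.8
= 276 + 4.11 + 5.36
= 285.47 mOsm/kg ≈ 285.5 mOsm/kg
Osmolar gap = measured − calculated = 283 − 285.5 = -2.5 mOsm/kg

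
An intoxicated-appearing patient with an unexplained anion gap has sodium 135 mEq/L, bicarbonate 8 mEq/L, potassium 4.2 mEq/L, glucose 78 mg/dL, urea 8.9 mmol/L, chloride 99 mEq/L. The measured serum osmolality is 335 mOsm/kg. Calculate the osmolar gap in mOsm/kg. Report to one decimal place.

51.8 mOsm/kg

Calculated osmolality = 2·Na + glucose/18 + urea
= 2·135 + 78/18 + 8.9
= 270 + 4.33 + 8.90
= 283.23 mOsm/kg ≈ 283.2 mOsm/kg
Osmolar gap = measured − calculated = 335 − 283.2 = 51.8 mOsm/kg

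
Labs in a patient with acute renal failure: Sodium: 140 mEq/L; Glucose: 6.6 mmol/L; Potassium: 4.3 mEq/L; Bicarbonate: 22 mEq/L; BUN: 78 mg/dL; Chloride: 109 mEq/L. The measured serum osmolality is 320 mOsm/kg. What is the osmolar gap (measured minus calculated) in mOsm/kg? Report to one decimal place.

5.5 mOsm/kg

Calculated osmolality = 2·Na + glucose + BUN/2.8
= 2·140 + 6.6 + 78/2.8
= 280 + 6.60 + 27.86
= 314.46 mOsm/kg ≈ 314.5 mOsm/kg
Osmolar gap = measured − calculated = 320 − 314.5 = 5.5 mOsm/kg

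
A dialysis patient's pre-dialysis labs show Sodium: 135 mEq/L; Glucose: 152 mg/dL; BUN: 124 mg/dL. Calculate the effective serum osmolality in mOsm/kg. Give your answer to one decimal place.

Effective osmolality excludes urea (freely permeant across cell membranes):
2·Na + glucose/18
= 2·135 + 152/18
= 270 + 8.44
= 278.44 mOsm/kg

278.4 mOsm/kg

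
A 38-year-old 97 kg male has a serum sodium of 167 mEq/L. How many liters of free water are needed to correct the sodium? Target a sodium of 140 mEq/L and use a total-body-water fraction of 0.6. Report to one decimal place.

11.2 L

TBW = 0.6 · 97 = 58.2 L
Free water deficit = TBW · (Na/140 − 1)
= 58.2 · (167/140 − 1)
= 58.2 · 0.1929
= 11.23 L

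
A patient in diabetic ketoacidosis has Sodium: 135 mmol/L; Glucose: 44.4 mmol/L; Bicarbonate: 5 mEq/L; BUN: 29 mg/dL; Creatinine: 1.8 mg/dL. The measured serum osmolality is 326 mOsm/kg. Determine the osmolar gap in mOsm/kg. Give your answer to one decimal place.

1.2 mOsm/kg

Calculated osmolality = 2·Na + glucose + BUN/2.8
= 2·135 + 44.4 + 29/2.8
= 270 + 44.40 + 10.36
= 324.76 mOsm/kg ≈ 324.8 mOsm/kg
Osmolar gap = measured − calculated = 326 − 324.8 = 1.2 mOsm/kg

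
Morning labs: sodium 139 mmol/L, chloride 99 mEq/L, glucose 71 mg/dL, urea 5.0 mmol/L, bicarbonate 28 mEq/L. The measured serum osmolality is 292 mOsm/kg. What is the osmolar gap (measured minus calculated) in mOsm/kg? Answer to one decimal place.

5.1 mOsm/kg

Calculated osmolality = 2·Na + glucose/18 + urea
= 2·139 + 71/18 + 5
= 278 + 3.94 + 5
= 286.94 mOsm/kg ≈ 286.9 mOsm/kg
Osmolar gap = measured − calculated = 292 − 286.9 = 5.1 mOsm/kg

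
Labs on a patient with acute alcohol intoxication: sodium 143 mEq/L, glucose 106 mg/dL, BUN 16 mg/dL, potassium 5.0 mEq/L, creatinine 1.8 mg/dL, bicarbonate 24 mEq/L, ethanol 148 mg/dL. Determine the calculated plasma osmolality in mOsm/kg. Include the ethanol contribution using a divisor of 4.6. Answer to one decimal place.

329.8 mOsm/kg

Calculated osmolality = 2·Na + glucose/18 + BUN/2.8 + ethanol/4.6
= 2·143 + 106/18 + 16/2.8 + 148/4.6
= 286 + 5.89 + 5.71 + 32.17
= 329.77 mOsm/kg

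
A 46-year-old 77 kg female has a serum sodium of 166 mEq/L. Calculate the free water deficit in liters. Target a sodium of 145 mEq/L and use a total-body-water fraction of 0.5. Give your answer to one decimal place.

TBW = 0.5 · 77 = 38.5 L
Free water deficit = TBW · (Na/145 − 1)
= 38.5 · (166/145 − 1)
= 38.5 · 0.1448
= 5.57 L

5.6 L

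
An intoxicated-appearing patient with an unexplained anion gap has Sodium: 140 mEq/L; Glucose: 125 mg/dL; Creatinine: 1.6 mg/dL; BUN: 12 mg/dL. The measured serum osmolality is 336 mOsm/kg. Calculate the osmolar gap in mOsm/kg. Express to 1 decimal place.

44.8 mOsm/kg

Calculated osmolality = 2·Na + glucose/18 + BUN/2.8
= 2·140 + 125/18 + 12/2.8
= 280 + 6.94 + 4.29
= 291.23 mOsm/kg ≈ 291.2 mOsm/kg
Osmolar gap = measured − calculated = 336 − 291.2 = 44.8 mOsm/kg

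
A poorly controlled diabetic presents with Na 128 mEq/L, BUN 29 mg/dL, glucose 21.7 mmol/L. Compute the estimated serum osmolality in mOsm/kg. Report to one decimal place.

288.1 mOsm/kg

Calculated osmolality = 2·Na + glucose + BUN/2.8
= 2·128 + 21.7 + 29/2.8
= 256 + 21.70 + 10.36
= 288.06 mOsm/kg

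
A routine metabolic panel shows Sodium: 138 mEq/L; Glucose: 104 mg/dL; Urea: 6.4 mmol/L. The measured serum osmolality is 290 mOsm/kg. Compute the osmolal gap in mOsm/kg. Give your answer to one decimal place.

Calculated osmolality = 2·Na + glucose/18 + urea
= 2·138 + 104/18 + 6.4
= 276 + 5.78 + 6.40
= 288.18 mOsm/kg ≈ 288.2 mOsm/kg
Osmolar gap = measured − calculated = 290 − 288.2 = 1.8 mOsm/kg

1.8 mOsm/kg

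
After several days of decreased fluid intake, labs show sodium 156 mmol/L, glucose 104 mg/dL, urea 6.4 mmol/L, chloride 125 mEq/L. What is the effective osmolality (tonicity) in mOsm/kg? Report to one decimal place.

Effective osmolality excludes urea (freely permeant across cell membranes):
2·Na + glucose/18
= 2·156 + 104/18
= 312 + 5.78
= 317.78 mOsm/kg

317.8 mOsm/kg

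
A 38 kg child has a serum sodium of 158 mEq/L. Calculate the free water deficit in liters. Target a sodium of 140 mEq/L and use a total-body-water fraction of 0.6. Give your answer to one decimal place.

2.9 L

TBW = 0.6 · 38 = 22.8 L
Free water deficit = TBW · (Na/140 − 1)
= 22.8 · (158/140 − 1)
= 22.8 · 0.1286
= 2.93 L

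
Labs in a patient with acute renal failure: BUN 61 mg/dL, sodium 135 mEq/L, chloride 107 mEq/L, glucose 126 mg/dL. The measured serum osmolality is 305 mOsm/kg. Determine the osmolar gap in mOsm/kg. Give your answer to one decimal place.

Calculated osmolality = 2·Na + glucose/18 + BUN/2.8
= 2·135 + 126/18 + 61/2.8
= 270 + 7 + 21.79
= 298.79 mOsm/kg ≈ 298.8 mOsm/kg
Osmolar gap = measured − calculated = 305 − 298.8 = 6.2 mOsm/kg

6.2 mOsm/kg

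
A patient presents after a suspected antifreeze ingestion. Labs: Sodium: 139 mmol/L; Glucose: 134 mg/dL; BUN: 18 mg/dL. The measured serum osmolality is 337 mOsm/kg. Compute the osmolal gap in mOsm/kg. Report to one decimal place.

45.1 mOsm/kg

Calculated osmolality = 2·Na + glucose/18 + BUN/2.8
= 2·139 + 134/18 + 18/2.8
= 278 + 7.44 + 6.43
= 291.87 mOsm/kg ≈ 291.9 mOsm/kg
Osmolar gap = measured − calculated = 337 − 291.9 = 45.1 mOsm/kg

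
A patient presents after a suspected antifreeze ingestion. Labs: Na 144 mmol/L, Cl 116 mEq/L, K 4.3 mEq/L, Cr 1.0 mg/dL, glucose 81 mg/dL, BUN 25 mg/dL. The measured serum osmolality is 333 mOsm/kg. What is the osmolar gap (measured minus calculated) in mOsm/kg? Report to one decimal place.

31.6 mOsm/kg

Calculated osmolality = 2·Na + glucose/18 + BUN/2.8
= 2·144 + 81/18 + 25/2.8
= 288 + 4.50 + 8.93
= 301.43 mOsm/kg ≈ 301.4 mOsm/kg
Osmolar gap = measured − calculated = 333 − 301.4 = 31.6 mOsm/kg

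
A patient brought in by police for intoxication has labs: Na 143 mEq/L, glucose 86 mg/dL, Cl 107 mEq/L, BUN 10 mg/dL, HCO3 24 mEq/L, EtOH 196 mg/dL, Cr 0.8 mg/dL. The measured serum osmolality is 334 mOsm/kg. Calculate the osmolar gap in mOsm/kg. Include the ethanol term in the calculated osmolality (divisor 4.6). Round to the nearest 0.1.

Calculated osmolality = 2·Na + glucose/18 + BUN/2.8 + ethanol/4.6
= 2·143 + 86/18 + 10/2.8 + 196/4.6
= 286 + 4.78 + 3.57 + 42.61
= 336.96 mOsm/kg ≈ 337.0 mOsm/kg
Osmolar gap = measured − calculated = 334 − 337.0 = -3.0 mOsm/kg

-3.0 mOsm/kg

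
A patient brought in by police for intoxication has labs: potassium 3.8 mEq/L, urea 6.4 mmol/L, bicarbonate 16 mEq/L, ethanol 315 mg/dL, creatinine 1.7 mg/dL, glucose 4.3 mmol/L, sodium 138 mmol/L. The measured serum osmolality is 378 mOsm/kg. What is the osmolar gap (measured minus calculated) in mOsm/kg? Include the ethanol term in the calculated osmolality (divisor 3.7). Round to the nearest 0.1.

6.2 mOsm/kg

Calculated osmolality = 2·Na + glucose + urea + ethanol/3.7
= 2·138 + 4.3 + 6.4 + 315/3.7
= 276 + 4.30 + 6.40 + 85.14
= 371.84 mOsm/kg ≈ 371.8 mOsm/kg
Osmolar gap = measured − calculated = 378 − 371.8 = 6.2 mOsm/kg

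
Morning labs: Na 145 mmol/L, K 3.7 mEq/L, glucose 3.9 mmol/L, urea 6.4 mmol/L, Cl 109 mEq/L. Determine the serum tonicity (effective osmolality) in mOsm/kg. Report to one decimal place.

Effective osmolality excludes urea (freely permeant across cell membranes):
2·Na + glucose
= 2·145 + 3.9
= 290 + 3.9
= 293.9 mOsm/kg

293.9 mOsm/kg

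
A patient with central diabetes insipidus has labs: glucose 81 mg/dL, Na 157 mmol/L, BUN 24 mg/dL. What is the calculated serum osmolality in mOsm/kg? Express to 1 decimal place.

327.1 mOsm/kg

Calculated osmolality = 2·Na + glucose/18 + BUN/2.8
= 2·157 + 81/18 + 24/2.8
= 314 + 4.50 + 8.57
= 327.07 mOsm/kg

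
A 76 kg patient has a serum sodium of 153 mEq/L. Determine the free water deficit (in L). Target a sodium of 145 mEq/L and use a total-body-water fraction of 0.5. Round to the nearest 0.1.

2.1 L

TBW = 0.5 · 76 = 38 L
Free water deficit = TBW · (Na/145 − 1)
= 38 · (153/145 − 1)
= 38 · 0.0552
= 2.1 L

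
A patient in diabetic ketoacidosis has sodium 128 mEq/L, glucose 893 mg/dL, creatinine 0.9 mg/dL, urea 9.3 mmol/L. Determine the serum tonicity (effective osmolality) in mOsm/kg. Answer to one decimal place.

Effective osmolality excludes urea (freely permeant across cell membranes):
2·Na + glucose/18
= 2·128 + 893/18
= 256 + 49.61
= 305.61 mOsm/kg

305.6 mOsm/kg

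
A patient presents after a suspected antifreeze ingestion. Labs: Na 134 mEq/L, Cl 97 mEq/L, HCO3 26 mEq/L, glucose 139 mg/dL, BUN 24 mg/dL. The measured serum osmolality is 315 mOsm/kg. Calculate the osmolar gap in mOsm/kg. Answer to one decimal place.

30.7 mOsm/kg

Calculated osmolality = 2·Na + glucose/18 + BUN/2.8
= 2·134 + 139/18 + 24/2.8
= 268 + 7.72 + 8.57
= 284.29 mOsm/kg ≈ 284.3 mOsm/kg
Osmolar gap = measured − calculated = 315 − 284.3 = 30.7 mOsm/kg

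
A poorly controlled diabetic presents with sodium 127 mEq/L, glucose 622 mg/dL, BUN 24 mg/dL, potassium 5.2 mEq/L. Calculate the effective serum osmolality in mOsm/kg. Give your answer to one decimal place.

288.6 mOsm/kg

Effective osmolality excludes urea (freely permeant across cell membranes):
2·Na + glucose/18
= 2·127 + 622/18
= 254 + 34.56
= 288.56 mOsm/kg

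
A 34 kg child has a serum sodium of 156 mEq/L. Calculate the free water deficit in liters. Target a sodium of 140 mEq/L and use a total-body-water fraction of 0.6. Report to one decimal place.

2.3 L

TBW = 0.6 · 34 = 20.4 L
Free water deficit = TBW · (Na/140 − 1)
= 20.4 · (156/140 − 1)
= 20.4 · 0.1143
= 2.33 L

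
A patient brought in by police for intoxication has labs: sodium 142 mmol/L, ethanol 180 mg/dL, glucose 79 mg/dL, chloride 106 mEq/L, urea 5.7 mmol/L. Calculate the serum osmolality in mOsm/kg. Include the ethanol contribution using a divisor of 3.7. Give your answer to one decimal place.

342.7 mOsm/kg

Calculated osmolality = 2·Na + glucose/18 + urea + ethanol/3.7
= 2·142 + 79/18 + 5.7 + 180/3.7
= 284 + 4.39 + 5.70 + 48.65
= 342.74 mOsm/kg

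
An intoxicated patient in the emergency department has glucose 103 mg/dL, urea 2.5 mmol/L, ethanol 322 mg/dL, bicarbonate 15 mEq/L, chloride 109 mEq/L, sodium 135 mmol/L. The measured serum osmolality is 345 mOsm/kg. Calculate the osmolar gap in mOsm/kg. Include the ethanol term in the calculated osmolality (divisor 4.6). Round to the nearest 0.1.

-3.2 mOsm/kg

Calculated osmolality = 2·Na + glucose/18 + urea + ethanol/4.6
= 2·135 + 103/18 + 2.5 + 322/4.6
= 270 + 5.72 + 2.50 + 70
= 348.22 mOsm/kg ≈ 348.2 mOsm/kg
Osmolar gap = measured − calculated = 345 − 348.2 = -3.2 mOsm/kg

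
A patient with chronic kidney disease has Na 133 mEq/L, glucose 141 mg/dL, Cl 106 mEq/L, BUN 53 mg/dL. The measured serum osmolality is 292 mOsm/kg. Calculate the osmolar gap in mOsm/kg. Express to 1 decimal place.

Calculated osmolality = 2·Na + glucose/18 + BUN/2.8
= 2·133 + 141/18 + 53/2.8
= 266 + 7.83 + 18.93
= 292.76 mOsm/kg ≈ 292.8 mOsm/kg
Osmolar gap = measured − calculated = 292 − 292.8 = -0.8 mOsm/kg

-0.8 mOsm/kg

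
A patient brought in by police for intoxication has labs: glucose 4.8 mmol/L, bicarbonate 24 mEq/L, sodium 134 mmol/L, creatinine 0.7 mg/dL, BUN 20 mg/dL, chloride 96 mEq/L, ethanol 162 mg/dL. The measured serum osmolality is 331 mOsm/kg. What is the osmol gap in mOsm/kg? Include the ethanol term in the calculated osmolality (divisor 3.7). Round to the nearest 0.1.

7.3 mOsm/kg

Calculated osmolality = 2·Na + glucose + BUN/2.8 + ethanol/3.7
= 2·134 + 4.8 + 20/2.8 + 162/3.7
= 268 + 4.80 + 7.14 + 43.78
= 323.72 mOsm/kg ≈ 323.7 mOsm/kg
Osmolar gap = measured − calculated = 331 − 323.7 = 7.3 mOsm/kg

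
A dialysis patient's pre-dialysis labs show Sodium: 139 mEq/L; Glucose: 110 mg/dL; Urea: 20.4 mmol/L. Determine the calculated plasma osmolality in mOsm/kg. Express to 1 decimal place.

304.5 mOsm/kg

Calculated osmolality = 2·Na + glucose/18 + urea
= 2·139 + 110/18 + 20.4
= 278 + 6.11 + 20.40
= 304.51 mOsm/kg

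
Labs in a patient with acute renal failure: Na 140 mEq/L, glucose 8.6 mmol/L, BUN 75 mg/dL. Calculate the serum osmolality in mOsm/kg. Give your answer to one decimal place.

315.4 mOsm/kg

Calculated osmolality = 2·Na + glucose + BUN/2.8
= 2·140 + 8.6 + 75/2.8
= 280 + 8.60 + 26.79
= 315.39 mOsm/kg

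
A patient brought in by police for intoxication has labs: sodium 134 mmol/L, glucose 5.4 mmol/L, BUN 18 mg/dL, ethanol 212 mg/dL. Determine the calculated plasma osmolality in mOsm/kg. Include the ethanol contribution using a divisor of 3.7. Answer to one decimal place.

337.1 mOsm/kg

Calculated osmolality = 2·Na + glucose + BUN/2.8 + ethanol/3.7
= 2·134 + 5.4 + 18/2.8 + 212/3.7
= 268 + 5.40 + 6.43 + 57.30
= 337.13 mOsm/kg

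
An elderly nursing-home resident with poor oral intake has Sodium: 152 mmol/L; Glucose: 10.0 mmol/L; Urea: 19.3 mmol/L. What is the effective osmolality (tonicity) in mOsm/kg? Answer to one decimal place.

314.0 mOsm/kg

Effective osmolality excludes urea (freely permeant across cell membranes):
2·Na + glucose
= 2·152 + 10
= 304 + 10
= 314 mOsm/kg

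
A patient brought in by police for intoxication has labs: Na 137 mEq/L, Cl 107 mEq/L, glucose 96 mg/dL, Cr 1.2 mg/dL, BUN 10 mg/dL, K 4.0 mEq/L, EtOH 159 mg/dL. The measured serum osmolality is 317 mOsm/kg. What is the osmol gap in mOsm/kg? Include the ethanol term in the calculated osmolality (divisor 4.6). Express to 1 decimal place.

Calculated osmolality = 2·Na + glucose/18 + BUN/2.8 + ethanol/4.6
= 2·137 + 96/18 + 10/2.8 + 159/4.6
= 274 + 5.33 + 3.57 + 34.57
= 317.47 mOsm/kg ≈ 317.5 mOsm/kg
Osmolar gap = measured − calculated = 317 − 317.5 = -0.5 mOsm/kg

-0.5 mOsm/kg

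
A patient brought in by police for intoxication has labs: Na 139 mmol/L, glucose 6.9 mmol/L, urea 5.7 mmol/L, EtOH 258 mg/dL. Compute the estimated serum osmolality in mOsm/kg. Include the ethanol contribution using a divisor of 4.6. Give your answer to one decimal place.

Calculated osmolality = 2·Na + glucose + urea + ethanol/4.6
= 2·139 + 6.9 + 5.7 + 258/4.6
= 278 + 6.90 + 5.70 + 56.09
= 346.69 mOsm/kg

346.7 mOsm/kg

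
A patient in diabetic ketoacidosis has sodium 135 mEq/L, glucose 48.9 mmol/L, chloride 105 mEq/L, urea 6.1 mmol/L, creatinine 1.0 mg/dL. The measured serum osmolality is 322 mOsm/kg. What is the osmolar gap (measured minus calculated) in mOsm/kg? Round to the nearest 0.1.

Calculated osmolality = 2·Na + glucose + urea
= 2·135 + 48.9 + 6.1
= 270 + 48.90 + 6.10
= 325 mOsm/kg ≈ 325.0 mOsm/kg
Osmolar gap = measured − calculated = 322 − 325.0 = -3.0 mOsm/kg

-3.0 mOsm/kg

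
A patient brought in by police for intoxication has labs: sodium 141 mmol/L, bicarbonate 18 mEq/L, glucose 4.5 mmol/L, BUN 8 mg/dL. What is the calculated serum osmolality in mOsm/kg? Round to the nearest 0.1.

289.4 mOsm/kg

Calculated osmolality = 2·Na + glucose + BUN/2.8
= 2·141 + 4.5 + 8/2.8
= 282 + 4.50 + 2.86
= 289.36 mOsm/kg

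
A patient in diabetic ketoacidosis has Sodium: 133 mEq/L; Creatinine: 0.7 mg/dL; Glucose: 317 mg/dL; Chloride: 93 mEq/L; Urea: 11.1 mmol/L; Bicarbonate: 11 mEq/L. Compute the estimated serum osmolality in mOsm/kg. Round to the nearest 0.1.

Calculated osmolality = 2·Na + glucose/18 + urea
= 2·133 + 317/18 + 11.1
= 266 + 17.61 + 11.10
= 294.71 mOsm/kg

294.7 mOsm/kg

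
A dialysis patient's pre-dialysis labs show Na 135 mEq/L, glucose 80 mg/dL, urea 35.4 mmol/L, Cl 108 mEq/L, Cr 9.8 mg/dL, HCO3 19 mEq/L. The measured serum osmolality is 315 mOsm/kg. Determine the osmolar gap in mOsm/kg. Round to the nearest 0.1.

Calculated osmolality = 2·Na + glucose/18 + urea
= 2·135 + 80/18 + 35.4
= 270 + 4.44 + 35.40
= 309.84 mOsm/kg ≈ 309.8 mOsm/kg
Osmolar gap = measured − calculated = 315 − 309.8 = 5.2 mOsm/kg

5.2 mOsm/kg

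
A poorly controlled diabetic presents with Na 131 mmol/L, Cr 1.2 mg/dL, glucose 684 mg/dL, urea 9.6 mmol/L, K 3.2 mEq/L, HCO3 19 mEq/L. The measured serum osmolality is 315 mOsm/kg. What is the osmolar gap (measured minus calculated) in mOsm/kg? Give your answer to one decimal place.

5.4 mOsm/kg

Calculated osmolality = 2·Na + glucose/18 + urea
= 2·131 + 684/18 + 9.6
= 262 + 38 + 9.60
= 309.6 mOsm/kg ≈ 309.6 mOsm/kg
Osmolar gap = measured − calculated = 315 − 309.6 = 5.4 mOsm/kg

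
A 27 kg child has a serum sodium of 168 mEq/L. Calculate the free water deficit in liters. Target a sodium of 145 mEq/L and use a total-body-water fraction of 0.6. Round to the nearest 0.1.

TBW = 0.6 · 27 = 16.2 L
Free water deficit = TBW · (Na/145 − 1)
= 16.2 · (168/145 − 1)
= 16.2 · 0.1586
= 2.57 L

2.6 L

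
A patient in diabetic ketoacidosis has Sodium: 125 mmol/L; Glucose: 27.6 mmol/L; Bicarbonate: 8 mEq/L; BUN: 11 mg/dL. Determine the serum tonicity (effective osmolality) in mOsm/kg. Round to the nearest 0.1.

277.6 mOsm/kg

Effective osmolality excludes urea (freely permeant across cell membranes):
2·Na + glucose
= 2·125 + 27.6
= 250 + 27.6
= 277.6 mOsm/kg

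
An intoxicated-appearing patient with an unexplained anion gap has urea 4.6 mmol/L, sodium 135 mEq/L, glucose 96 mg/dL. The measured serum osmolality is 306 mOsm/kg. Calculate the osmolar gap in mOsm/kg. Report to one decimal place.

26.1 mOsm/kg

Calculated osmolality = 2·Na + glucose/18 + urea
= 2·135 + 96/18 + 4.6
= 270 + 5.33 + 4.60
= 279.93 mOsm/kg ≈ 279.9 mOsm/kg
Osmolar gap = measured − calculated = 306 − 279.9 = 26.1 mOsm/kg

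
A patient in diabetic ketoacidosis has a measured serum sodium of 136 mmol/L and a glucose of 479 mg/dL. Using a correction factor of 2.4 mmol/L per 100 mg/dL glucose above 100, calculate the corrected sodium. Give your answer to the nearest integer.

145 mmol/L

Corrected Na = measured Na + 2.4 · (glucose − 100)/100
= 136 + 2.4 · (479 − 100)/100
= 136 + 9.1
= 145.1 mmol/L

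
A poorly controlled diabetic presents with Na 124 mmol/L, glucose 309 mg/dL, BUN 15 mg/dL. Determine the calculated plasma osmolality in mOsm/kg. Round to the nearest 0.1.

270.5 mOsm/kg

Calculated osmolality = 2·Na + glucose/18 + BUN/2.8
= 2·124 + 309/18 + 15/2.8
= 248 + 17.17 + 5.36
= 270.53 mOsm/kg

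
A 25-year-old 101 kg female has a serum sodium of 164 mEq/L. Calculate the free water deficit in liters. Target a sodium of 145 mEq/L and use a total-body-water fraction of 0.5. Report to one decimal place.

TBW = 0.5 · 101 = 50.5 L
Free water deficit = TBW · (Na/145 − 1)
= 50.5 · (164/145 − 1)
= 50.5 · 0.131
= 6.62 L

6.6 L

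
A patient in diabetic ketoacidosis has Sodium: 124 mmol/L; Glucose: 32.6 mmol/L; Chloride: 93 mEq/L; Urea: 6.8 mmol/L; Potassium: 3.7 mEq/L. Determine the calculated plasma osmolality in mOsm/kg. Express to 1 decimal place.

Calculated osmolality = 2·Na + glucose + urea
= 2·124 + 32.6 + 6.8
= 248 + 32.60 + 6.80
= 287.4 mOsm/kg

287.4 mOsm/kg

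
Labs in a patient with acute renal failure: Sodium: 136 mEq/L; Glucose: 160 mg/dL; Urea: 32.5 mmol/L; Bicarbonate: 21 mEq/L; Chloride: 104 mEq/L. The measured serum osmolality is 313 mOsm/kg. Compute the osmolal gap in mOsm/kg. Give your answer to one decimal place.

-0.4 mOsm/kg

Calculated osmolality = 2·Na + glucose/18 + urea
= 2·136 + 160/18 + 32.5
= 272 + 8.89 + 32.50
= 313.39 mOsm/kg ≈ 313.4 mOsm/kg
Osmolar gap = measured − calculated = 313 − 313.4 = -0.4 mOsm/kg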